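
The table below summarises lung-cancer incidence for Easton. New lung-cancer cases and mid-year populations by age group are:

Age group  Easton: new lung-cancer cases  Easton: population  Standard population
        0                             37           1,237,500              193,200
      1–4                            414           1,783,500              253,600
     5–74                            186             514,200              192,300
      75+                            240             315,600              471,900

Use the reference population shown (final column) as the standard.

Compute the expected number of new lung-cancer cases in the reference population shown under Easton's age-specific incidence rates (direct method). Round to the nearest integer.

Age-specific rates per 100,000 for Easton: 2.99, 23.21, 36.17, 76.05.
Expected new lung-cancer cases = Σ (standard pop × age-specific rate ÷ 100,000)
= 193,200×2.99/100,000 + 253,600×23.21/100,000 + 192,300×36.17/100,000 + 471,900×76.05/100,000
= 5.78 + 58.87 + 69.56 + 358.86 = 493.06.

493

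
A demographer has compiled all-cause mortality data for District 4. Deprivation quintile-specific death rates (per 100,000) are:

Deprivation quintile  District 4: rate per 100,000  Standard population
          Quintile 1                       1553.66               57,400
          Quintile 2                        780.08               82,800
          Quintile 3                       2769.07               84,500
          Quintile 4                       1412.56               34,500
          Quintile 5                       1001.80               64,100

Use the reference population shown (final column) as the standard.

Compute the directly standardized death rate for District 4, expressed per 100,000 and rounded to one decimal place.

Standard total = 323,300; weights = 0.1775, 0.2561, 0.2614, 0.1067, 0.1983.
Standardized rate: 0.1775×1553.66 + 0.2561×780.08 + 0.2614×2769.07 + 0.1067×1412.56 + 0.1983×1001.80 = 1548.7344 per 100,000.

1548.7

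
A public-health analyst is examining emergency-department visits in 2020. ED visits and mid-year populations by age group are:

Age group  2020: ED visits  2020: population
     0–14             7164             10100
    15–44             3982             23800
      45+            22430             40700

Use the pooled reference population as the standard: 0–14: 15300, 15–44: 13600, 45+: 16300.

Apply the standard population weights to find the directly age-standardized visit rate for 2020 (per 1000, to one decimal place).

Age-specific rates per 1000 for 2020: 709.307, 167.311, 551.106.
Standard total = 45200; weights = 0.3385, 0.3009, 0.3606.
Standardized rate: 0.3385×709.307 + 0.3009×167.311 + 0.3606×551.106 = 489.1780 per 1000.

489.2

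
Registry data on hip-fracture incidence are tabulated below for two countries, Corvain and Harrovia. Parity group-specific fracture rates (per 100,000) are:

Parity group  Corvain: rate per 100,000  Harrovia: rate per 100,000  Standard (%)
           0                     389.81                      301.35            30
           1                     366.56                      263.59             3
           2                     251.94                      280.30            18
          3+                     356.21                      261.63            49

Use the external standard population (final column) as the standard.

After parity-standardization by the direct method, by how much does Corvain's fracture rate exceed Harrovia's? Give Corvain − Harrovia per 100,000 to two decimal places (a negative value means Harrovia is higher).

Standard weights: 0.30, 0.03, 0.18, 0.49.
Corvain: 0.3000×389.81 + 0.0300×366.56 + 0.1800×251.94 + 0.4900×356.21 = 347.8319 per 100,000.
Harrovia: 0.3000×301.35 + 0.0300×263.59 + 0.1800×280.30 + 0.4900×261.63 = 276.9654 per 100,000.
Difference = 347.8319 − 276.9654 = 70.8665.

70.87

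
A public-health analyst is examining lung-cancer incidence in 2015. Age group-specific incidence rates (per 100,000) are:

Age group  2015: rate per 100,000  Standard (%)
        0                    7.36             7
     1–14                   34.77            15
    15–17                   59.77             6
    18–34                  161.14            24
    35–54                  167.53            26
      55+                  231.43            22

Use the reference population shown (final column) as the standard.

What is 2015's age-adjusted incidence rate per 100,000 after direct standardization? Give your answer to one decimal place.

Standard weights: 0.07, 0.15, 0.06, 0.24, 0.26, 0.22.
Standardized rate: 0.0700×7.36 + 0.1500×34.77 + 0.0600×59.77 + 0.2400×161.14 + 0.2600×167.53 + 0.2200×231.43 = 142.4629 per 100,000.

142.5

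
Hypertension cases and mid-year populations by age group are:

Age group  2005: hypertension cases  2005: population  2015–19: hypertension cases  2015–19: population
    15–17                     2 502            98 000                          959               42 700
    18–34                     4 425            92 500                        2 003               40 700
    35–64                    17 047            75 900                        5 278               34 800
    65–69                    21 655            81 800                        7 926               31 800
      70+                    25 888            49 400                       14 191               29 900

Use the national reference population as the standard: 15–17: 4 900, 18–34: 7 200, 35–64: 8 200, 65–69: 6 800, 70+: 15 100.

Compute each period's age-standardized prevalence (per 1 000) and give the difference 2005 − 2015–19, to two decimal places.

Age-specific rates per 1 000 for 2005: 25.531, 47.838, 224.598, 264.731, 524.049.
For 2015–19: 22.459, 49.214, 151.667, 249.245, 474.615.
Standard total = 42 200; weights = 0.1161, 0.1706, 0.1943, 0.1611, 0.3578.
2005: 0.1161×25.531 + 0.1706×47.838 + 0.1943×224.598 + 0.1611×264.731 + 0.3578×524.049 = 284.9418 per 1 000.
2015–19: 0.1161×22.459 + 0.1706×49.214 + 0.1943×151.667 + 0.1611×249.245 + 0.3578×474.615 = 250.4648 per 1 000.
Difference = 284.9418 − 250.4648 = 34.4769.

34.48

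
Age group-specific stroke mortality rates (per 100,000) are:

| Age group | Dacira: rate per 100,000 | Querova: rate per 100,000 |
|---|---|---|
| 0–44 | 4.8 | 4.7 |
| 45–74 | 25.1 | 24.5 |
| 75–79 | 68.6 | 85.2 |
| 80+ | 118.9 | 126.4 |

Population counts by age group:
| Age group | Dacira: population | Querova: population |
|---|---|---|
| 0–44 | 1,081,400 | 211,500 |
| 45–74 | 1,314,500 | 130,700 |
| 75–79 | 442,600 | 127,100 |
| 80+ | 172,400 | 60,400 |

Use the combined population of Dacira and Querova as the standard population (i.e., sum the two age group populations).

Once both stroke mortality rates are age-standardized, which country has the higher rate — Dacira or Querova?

Querova

Combined standard total = 3,540,600; weights = 0.3652, 0.4082, 0.1609, 0.0658.
Dacira: 0.3652×4.8 + 0.4082×25.1 + 0.1609×68.6 + 0.0658×118.9 = 30.8540 per 100,000.
Querova: 0.3652×4.7 + 0.4082×24.5 + 0.1609×85.2 + 0.0658×126.4 = 33.7368 per 100,000.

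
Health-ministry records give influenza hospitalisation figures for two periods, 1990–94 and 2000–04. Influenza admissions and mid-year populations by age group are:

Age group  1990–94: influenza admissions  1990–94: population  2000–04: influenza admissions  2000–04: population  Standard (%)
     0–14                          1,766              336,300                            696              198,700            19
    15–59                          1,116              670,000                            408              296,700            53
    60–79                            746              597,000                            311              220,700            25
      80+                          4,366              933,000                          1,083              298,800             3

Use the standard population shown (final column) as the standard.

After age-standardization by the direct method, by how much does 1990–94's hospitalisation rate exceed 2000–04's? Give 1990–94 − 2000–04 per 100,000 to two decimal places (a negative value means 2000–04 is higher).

47.80

Age-specific rates per 100,000 for 1990–94: 525.13, 166.57, 124.96, 467.95.
For 2000–04: 350.28, 137.51, 140.92, 362.45.
Standard weights: 0.19, 0.53, 0.25, 0.03.
1990–94: 0.1900×525.13 + 0.5300×166.57 + 0.2500×124.96 + 0.0300×467.95 = 233.3327 per 100,000.
2000–04: 0.1900×350.28 + 0.5300×137.51 + 0.2500×140.92 + 0.0300×362.45 = 185.5366 per 100,000.
Difference = 233.3327 − 185.5366 = 47.7961.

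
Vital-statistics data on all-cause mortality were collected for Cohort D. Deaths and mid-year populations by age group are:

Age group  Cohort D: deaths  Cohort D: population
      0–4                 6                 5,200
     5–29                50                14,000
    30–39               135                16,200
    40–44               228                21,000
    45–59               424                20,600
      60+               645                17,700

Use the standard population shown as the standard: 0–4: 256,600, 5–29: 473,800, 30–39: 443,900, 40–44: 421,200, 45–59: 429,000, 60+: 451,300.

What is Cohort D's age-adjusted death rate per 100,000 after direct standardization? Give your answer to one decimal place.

1435.3

Age-specific rates per 100,000 for Cohort D: 115.38, 357.14, 833.33, 1085.71, 2058.25, 3644.07.
Standard total = 2,475,800; weights = 0.1036, 0.1914, 0.1793, 0.1701, 0.1733, 0.1823.
Standardized rate: 0.1036×115.38 + 0.1914×357.14 + 0.1793×833.33 + 0.1701×1085.71 + 0.1733×2058.25 + 0.1823×3644.07 = 1435.3339 per 100,000.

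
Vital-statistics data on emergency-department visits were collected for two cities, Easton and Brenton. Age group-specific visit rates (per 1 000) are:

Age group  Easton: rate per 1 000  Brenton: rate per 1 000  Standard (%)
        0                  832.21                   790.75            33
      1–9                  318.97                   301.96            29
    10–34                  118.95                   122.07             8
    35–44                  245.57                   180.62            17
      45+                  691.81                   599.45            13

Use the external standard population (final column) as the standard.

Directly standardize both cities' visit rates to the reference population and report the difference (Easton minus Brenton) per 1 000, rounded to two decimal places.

Standard weights: 0.33, 0.29, 0.08, 0.17, 0.13.
Easton: 0.3300×832.21 + 0.2900×318.97 + 0.0800×118.95 + 0.1700×245.57 + 0.1300×691.81 = 508.3288 per 1 000.
Brenton: 0.3300×790.75 + 0.2900×301.96 + 0.0800×122.07 + 0.1700×180.62 + 0.1300×599.45 = 466.9154 per 1 000.
Difference = 508.3288 − 466.9154 = 41.4134.

41.41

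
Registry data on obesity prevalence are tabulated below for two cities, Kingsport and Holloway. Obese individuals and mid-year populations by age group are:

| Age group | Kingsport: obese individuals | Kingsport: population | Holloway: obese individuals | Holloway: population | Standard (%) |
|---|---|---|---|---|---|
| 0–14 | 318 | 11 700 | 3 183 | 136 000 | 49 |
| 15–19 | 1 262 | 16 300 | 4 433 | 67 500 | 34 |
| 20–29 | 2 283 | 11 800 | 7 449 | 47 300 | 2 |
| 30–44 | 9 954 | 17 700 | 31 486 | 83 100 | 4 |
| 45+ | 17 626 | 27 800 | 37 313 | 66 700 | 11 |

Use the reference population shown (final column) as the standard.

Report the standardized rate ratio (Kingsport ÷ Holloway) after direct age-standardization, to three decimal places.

1.195

Age-specific rates per 1 000 for Kingsport: 27.179, 77.423, 193.475, 562.373, 634.029.
For Holloway: 23.404, 65.674, 157.484, 378.893, 559.415.
Standard weights: 0.49, 0.34, 0.02, 0.04, 0.11.
Kingsport: 0.4900×27.179 + 0.3400×77.423 + 0.0200×193.475 + 0.0400×562.373 + 0.1100×634.029 = 135.7494 per 1 000.
Holloway: 0.4900×23.404 + 0.3400×65.674 + 0.0200×157.484 + 0.0400×378.893 + 0.1100×559.415 = 113.6384 per 1 000.
Ratio = 135.7494 ÷ 113.6384 = 1.19457.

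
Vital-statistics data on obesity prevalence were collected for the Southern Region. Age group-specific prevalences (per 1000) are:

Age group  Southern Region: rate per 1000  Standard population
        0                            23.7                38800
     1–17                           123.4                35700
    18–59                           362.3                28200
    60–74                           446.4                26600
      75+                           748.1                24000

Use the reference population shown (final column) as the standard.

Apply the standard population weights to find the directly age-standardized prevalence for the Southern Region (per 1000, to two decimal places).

Standard total = 153300; weights = 0.2531, 0.2329, 0.1840, 0.1735, 0.1566.
Standardized rate: 0.2531×23.7 + 0.2329×123.4 + 0.1840×362.3 + 0.1735×446.4 + 0.1566×748.1 = 295.9585 per 1000.

295.96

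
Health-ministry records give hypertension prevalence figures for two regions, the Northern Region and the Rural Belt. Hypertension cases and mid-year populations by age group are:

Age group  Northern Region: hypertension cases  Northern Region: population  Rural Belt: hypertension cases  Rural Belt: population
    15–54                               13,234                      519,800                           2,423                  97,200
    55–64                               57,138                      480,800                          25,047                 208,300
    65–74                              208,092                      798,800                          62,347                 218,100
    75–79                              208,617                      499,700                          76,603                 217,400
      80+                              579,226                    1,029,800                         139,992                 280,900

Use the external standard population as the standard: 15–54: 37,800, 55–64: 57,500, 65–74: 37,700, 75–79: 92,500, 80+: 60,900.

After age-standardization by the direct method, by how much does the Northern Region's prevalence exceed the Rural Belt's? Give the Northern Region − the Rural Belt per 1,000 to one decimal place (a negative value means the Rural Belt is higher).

Age-specific rates per 1,000 for the Northern Region: 25.460, 118.839, 260.506, 417.484, 562.465.
For the Rural Belt: 24.928, 120.245, 285.864, 352.360, 498.370.
Standard total = 286,400; weights = 0.1320, 0.2008, 0.1316, 0.3230, 0.2126.
The Northern Region: 0.1320×25.460 + 0.2008×118.839 + 0.1316×260.506 + 0.3230×417.484 + 0.2126×562.465 = 315.9501 per 1,000.
The Rural Belt: 0.1320×24.928 + 0.2008×120.245 + 0.1316×285.864 + 0.3230×352.360 + 0.2126×498.370 = 284.8373 per 1,000.
Difference = 315.9501 − 284.8373 = 31.1128.

31.1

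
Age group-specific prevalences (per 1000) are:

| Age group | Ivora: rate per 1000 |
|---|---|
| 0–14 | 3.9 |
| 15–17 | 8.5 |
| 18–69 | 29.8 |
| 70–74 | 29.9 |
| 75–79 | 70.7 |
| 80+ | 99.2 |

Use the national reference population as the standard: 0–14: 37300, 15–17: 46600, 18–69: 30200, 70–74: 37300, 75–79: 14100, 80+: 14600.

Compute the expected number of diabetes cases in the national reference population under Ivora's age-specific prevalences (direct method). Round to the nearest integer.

5002

Expected diabetes cases = Σ (standard pop × age-specific rate ÷ 1000)
= 37300×3.9/1000 + 46600×8.5/1000 + 30200×29.8/1000 + 37300×29.9/1000 + 14100×70.7/1000 + 14600×99.2/1000
= 145.47 + 396.10 + 899.96 + 1115.27 + 996.87 + 1448.32 = 5001.99.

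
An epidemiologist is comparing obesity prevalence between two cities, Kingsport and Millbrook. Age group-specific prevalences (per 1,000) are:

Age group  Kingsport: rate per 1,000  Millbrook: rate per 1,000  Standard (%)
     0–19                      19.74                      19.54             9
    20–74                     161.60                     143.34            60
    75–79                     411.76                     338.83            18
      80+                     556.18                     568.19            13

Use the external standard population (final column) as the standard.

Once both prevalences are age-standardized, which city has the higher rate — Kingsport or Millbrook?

Kingsport

Standard weights: 0.09, 0.60, 0.18, 0.13.
Kingsport: 0.0900×19.74 + 0.6000×161.60 + 0.1800×411.76 + 0.1300×556.18 = 245.1568 per 1,000.
Millbrook: 0.0900×19.54 + 0.6000×143.34 + 0.1800×338.83 + 0.1300×568.19 = 222.6167 per 1,000.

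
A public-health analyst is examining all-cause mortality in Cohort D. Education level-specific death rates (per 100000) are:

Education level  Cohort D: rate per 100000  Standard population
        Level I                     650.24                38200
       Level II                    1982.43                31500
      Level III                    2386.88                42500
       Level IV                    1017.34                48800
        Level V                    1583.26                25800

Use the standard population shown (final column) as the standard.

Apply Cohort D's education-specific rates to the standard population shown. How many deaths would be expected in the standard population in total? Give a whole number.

2792

Expected deaths = Σ (standard pop × education-specific rate ÷ 100000)
= 38200×650.24/100000 + 31500×1982.43/100000 + 42500×2386.88/100000 + 48800×1017.34/100000 + 25800×1583.26/100000
= 248.39 + 624.47 + 1014.42 + 496.46 + 408.48 = 2792.22.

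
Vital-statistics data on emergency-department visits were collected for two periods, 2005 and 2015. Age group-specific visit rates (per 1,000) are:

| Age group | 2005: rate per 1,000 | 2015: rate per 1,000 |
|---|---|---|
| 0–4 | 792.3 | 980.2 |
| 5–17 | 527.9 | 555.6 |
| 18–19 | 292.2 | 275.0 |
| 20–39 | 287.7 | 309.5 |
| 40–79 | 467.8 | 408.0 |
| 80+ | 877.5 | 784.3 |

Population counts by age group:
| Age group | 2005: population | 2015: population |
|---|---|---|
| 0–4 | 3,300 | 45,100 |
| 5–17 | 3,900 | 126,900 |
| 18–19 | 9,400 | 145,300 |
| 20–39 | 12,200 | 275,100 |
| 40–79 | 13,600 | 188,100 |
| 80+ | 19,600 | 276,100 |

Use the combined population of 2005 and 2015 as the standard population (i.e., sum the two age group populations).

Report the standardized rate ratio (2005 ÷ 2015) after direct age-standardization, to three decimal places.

1.041

Combined standard total = 1,118,600; weights = 0.0433, 0.1169, 0.1383, 0.2568, 0.1803, 0.2643.
2005: 0.0433×792.3 + 0.1169×527.9 + 0.1383×292.2 + 0.2568×287.7 + 0.1803×467.8 + 0.2643×877.5 = 526.6299 per 1,000.
2015: 0.0433×980.2 + 0.1169×555.6 + 0.1383×275.0 + 0.2568×309.5 + 0.1803×408.0 + 0.2643×784.3 = 505.7993 per 1,000.
Ratio = 526.6299 ÷ 505.7993 = 1.04118.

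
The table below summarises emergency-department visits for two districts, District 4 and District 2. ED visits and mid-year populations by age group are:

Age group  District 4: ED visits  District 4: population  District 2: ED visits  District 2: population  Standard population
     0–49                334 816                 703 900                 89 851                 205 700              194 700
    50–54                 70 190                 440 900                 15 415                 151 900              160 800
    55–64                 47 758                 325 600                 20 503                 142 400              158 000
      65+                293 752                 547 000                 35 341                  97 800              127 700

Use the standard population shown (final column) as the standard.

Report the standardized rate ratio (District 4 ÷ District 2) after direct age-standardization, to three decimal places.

1.233

Age-specific rates per 1 000 for District 4: 475.658, 159.197, 146.677, 537.024.
For District 2: 436.806, 101.481, 143.982, 361.360.
Standard total = 641 200; weights = 0.3036, 0.2508, 0.2464, 0.1992.
District 4: 0.3036×475.658 + 0.2508×159.197 + 0.2464×146.677 + 0.1992×537.024 = 327.4524 per 1 000.
District 2: 0.3036×436.806 + 0.2508×101.481 + 0.2464×143.982 + 0.1992×361.360 = 265.5320 per 1 000.
Ratio = 327.4524 ÷ 265.5320 = 1.23319.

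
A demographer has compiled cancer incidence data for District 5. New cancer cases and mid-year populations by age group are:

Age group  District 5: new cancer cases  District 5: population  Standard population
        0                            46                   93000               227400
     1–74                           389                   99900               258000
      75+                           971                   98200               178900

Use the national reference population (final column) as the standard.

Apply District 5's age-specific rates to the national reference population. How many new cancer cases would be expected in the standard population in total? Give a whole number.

2886

Age-specific rates per 100000 for District 5: 49.46, 389.39, 988.80.
Expected new cancer cases = Σ (standard pop × age-specific rate ÷ 100000)
= 227400×49.46/100000 + 258000×389.39/100000 + 178900×988.80/100000
= 112.48 + 1004.62 + 1768.96 = 2886.06.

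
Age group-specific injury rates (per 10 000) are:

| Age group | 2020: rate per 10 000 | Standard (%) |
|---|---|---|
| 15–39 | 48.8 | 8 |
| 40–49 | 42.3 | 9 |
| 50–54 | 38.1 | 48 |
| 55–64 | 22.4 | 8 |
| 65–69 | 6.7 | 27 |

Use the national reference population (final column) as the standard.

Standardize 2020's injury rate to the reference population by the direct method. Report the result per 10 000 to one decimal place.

29.6

Standard weights: 0.08, 0.09, 0.48, 0.08, 0.27.
Standardized rate: 0.0800×48.8 + 0.0900×42.3 + 0.4800×38.1 + 0.0800×22.4 + 0.2700×6.7 = 29.6000 per 10 000.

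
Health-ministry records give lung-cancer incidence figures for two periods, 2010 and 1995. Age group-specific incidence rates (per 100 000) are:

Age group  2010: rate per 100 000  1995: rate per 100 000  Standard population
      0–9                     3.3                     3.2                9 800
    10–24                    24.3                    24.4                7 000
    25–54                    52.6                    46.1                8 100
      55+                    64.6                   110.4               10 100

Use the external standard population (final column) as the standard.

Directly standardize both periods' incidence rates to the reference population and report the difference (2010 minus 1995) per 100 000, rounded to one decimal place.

-11.7

Standard total = 35 000; weights = 0.2800, 0.2000, 0.2314, 0.2886.
2010: 0.2800×3.3 + 0.2000×24.3 + 0.2314×52.6 + 0.2886×64.6 = 36.5989 per 100 000.
1995: 0.2800×3.2 + 0.2000×24.4 + 0.2314×46.1 + 0.2886×110.4 = 48.3031 per 100 000.
Difference = 36.5989 − 48.3031 = -11.7043.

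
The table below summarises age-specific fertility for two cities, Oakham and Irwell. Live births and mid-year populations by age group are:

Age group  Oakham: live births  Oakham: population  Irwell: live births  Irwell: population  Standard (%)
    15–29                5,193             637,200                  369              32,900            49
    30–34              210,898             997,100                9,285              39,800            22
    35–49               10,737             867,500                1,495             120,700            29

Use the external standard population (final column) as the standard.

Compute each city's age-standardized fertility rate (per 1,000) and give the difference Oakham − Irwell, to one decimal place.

-6.3

Age-specific rates per 1,000 for Oakham: 8.150, 211.511, 12.377.
For Irwell: 11.216, 233.291, 12.386.
Standard weights: 0.49, 0.22, 0.29.
Oakham: 0.4900×8.150 + 0.2200×211.511 + 0.2900×12.377 = 54.1152 per 1,000.
Irwell: 0.4900×11.216 + 0.2200×233.291 + 0.2900×12.386 = 60.4118 per 1,000.
Difference = 54.1152 − 60.4118 = -6.2966.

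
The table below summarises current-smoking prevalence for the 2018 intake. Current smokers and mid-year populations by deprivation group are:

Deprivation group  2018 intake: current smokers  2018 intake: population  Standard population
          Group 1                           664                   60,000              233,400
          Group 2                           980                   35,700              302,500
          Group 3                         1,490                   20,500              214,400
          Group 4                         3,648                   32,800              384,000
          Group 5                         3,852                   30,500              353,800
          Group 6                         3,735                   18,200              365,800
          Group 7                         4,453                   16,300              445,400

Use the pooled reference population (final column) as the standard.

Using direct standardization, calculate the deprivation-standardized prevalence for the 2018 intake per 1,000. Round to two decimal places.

135.09

Deprivation-specific rates per 1,000 for the 2018 intake: 11.067, 27.451, 72.683, 111.220, 126.295, 205.220, 273.190.
Standard total = 2,299,300; weights = 0.1015, 0.1316, 0.0932, 0.1670, 0.1539, 0.1591, 0.1937.
Standardized rate: 0.1015×11.067 + 0.1316×27.451 + 0.0932×72.683 + 0.1670×111.220 + 0.1539×126.295 + 0.1591×205.220 + 0.1937×273.190 = 135.0889 per 1,000.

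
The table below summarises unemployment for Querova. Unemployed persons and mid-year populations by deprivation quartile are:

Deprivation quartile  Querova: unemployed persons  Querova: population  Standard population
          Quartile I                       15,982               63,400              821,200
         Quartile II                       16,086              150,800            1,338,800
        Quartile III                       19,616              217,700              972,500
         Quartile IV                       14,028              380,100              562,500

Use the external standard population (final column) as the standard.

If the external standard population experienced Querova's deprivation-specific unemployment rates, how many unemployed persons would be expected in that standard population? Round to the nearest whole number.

458208

Deprivation-specific rates per 1,000 for Querova: 252.082, 106.671, 90.106, 36.906.
Expected unemployed persons = Σ (standard pop × deprivation-specific rate ÷ 1,000)
= 821,200×252.082/1,000 + 1,338,800×106.671/1,000 + 972,500×90.106/1,000 + 562,500×36.906/1,000
= 207009.75 + 142811.25 + 87627.74 + 20759.67 = 458208.42.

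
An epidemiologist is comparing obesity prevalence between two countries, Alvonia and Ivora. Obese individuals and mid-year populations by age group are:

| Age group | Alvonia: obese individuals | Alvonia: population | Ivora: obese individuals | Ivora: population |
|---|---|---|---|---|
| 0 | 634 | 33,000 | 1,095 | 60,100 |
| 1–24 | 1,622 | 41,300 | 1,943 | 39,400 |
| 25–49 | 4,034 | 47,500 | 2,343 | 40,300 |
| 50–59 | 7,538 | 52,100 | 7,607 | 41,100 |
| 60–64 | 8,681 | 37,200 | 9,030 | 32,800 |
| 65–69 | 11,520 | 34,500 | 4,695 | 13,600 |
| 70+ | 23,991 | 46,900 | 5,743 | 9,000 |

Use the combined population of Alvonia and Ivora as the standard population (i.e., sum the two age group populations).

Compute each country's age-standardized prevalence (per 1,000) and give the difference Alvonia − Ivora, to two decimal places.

-23.99

Age-specific rates per 1,000 for Alvonia: 19.212, 39.274, 84.926, 144.683, 233.360, 333.913, 511.535.
For Ivora: 18.220, 49.315, 58.139, 185.085, 275.305, 345.221, 638.111.
Combined standard total = 528,800; weights = 0.1761, 0.1526, 0.1660, 0.1762, 0.1324, 0.0910, 0.1057.
Alvonia: 0.1761×19.212 + 0.1526×39.274 + 0.1660×84.926 + 0.1762×144.683 + 0.1324×233.360 + 0.0910×333.913 + 0.1057×511.535 = 164.3160 per 1,000.
Ivora: 0.1761×18.220 + 0.1526×49.315 + 0.1660×58.139 + 0.1762×185.085 + 0.1324×275.305 + 0.0910×345.221 + 0.1057×638.111 = 188.3081 per 1,000.
Difference = 164.3160 − 188.3081 = -23.9922.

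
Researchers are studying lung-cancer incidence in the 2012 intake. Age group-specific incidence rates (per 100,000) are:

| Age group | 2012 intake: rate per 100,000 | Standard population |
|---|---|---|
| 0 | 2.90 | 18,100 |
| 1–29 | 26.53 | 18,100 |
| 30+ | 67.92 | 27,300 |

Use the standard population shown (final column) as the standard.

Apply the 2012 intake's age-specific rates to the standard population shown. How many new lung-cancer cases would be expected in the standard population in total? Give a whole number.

24

Expected new lung-cancer cases = Σ (standard pop × age-specific rate ÷ 100,000)
= 18,100×2.90/100,000 + 18,100×26.53/100,000 + 27,300×67.92/100,000
= 0.52 + 4.80 + 18.54 = 23.87.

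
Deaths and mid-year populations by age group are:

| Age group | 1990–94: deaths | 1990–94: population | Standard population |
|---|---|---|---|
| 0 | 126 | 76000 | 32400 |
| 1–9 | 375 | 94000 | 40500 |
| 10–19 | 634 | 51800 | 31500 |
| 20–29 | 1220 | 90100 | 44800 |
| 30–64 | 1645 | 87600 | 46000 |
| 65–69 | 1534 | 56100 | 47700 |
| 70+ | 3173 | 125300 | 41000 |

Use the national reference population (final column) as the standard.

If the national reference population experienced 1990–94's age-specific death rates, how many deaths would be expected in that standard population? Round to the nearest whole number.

Age-specific rates per 1000 for 1990–94: 1.658, 3.989, 12.239, 13.541, 18.779, 27.344, 25.323.
Expected deaths = Σ (standard pop × age-specific rate ÷ 1000)
= 32400×1.658/1000 + 40500×3.989/1000 + 31500×12.239/1000 + 44800×13.541/1000 + 46000×18.779/1000 + 47700×27.344/1000 + 41000×25.323/1000
= 53.72 + 161.57 + 385.54 + 606.61 + 863.81 + 1304.31 + 1038.25 = 4413.82.

4414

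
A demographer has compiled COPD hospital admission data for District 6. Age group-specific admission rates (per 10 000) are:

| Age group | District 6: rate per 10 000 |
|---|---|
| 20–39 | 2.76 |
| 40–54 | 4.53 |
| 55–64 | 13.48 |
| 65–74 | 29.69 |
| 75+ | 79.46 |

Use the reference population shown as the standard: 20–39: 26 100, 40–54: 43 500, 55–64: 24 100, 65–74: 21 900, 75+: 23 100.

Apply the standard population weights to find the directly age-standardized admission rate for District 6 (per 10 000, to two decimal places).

Standard total = 138 700; weights = 0.1882, 0.3136, 0.1738, 0.1579, 0.1665.
Standardized rate: 0.1882×2.76 + 0.3136×4.53 + 0.1738×13.48 + 0.1579×29.69 + 0.1665×79.46 = 22.2040 per 10 000.

22.20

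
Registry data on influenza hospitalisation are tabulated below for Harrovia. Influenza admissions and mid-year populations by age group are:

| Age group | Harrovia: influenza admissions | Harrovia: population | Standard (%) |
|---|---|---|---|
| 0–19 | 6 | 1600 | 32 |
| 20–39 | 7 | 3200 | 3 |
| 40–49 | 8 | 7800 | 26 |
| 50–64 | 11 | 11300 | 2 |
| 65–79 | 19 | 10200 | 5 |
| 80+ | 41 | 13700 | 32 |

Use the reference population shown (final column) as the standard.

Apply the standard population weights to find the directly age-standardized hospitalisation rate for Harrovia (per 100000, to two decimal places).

Age-specific rates per 100000 for Harrovia: 375.00, 218.75, 102.56, 97.35, 186.27, 299.27.
Standard weights: 0.32, 0.03, 0.26, 0.02, 0.05, 0.32.
Standardized rate: 0.3200×375.00 + 0.0300×218.75 + 0.2600×102.56 + 0.0200×97.35 + 0.0500×186.27 + 0.3200×299.27 = 260.2562 per 100000.

260.26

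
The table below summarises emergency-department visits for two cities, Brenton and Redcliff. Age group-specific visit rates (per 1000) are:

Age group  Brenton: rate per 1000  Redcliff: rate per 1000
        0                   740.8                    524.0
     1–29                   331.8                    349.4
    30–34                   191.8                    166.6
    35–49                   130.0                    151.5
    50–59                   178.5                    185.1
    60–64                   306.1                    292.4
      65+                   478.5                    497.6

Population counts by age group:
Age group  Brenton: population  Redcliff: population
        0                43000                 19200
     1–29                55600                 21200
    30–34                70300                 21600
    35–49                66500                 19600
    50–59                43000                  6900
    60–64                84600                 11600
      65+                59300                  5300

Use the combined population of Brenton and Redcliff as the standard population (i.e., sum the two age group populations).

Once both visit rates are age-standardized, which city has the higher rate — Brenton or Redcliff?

Combined standard total = 527700; weights = 0.1179, 0.1455, 0.1742, 0.1632, 0.0946, 0.1823, 0.1224.
Brenton: 0.1179×740.8 + 0.1455×331.8 + 0.1742×191.8 + 0.1632×130.0 + 0.0946×178.5 + 0.1823×306.1 + 0.1224×478.5 = 321.4790 per 1000.
Redcliff: 0.1179×524.0 + 0.1455×349.4 + 0.1742×166.6 + 0.1632×151.5 + 0.0946×185.1 + 0.1823×292.4 + 0.1224×497.6 = 298.0704 per 1000.

Brenton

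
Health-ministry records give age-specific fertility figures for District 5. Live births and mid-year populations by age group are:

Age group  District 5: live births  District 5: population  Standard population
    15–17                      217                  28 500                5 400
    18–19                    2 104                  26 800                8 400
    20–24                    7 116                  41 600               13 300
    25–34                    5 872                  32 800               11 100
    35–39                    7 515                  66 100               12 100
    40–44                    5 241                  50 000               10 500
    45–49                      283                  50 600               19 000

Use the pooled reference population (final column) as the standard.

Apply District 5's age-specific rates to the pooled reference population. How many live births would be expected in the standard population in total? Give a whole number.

Age-specific rates per 1 000 for District 5: 7.614, 78.507, 171.058, 179.024, 113.691, 104.820, 5.593.
Expected live births = Σ (standard pop × age-specific rate ÷ 1 000)
= 5 400×7.614/1 000 + 8 400×78.507/1 000 + 13 300×171.058/1 000 + 11 100×179.024/1 000 + 12 100×113.691/1 000 + 10 500×104.820/1 000 + 19 000×5.593/1 000
= 41.12 + 659.46 + 2275.07 + 1987.17 + 1375.67 + 1100.61 + 106.26 = 7545.36.

7545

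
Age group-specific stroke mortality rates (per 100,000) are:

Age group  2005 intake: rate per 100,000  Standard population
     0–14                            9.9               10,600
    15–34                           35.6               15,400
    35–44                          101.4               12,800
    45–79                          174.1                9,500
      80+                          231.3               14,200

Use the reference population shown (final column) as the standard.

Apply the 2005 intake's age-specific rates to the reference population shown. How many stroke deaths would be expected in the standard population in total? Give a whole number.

Expected stroke deaths = Σ (standard pop × age-specific rate ÷ 100,000)
= 10,600×9.9/100,000 + 15,400×35.6/100,000 + 12,800×101.4/100,000 + 9,500×174.1/100,000 + 14,200×231.3/100,000
= 1.05 + 5.48 + 12.98 + 16.54 + 32.84 = 68.90.

69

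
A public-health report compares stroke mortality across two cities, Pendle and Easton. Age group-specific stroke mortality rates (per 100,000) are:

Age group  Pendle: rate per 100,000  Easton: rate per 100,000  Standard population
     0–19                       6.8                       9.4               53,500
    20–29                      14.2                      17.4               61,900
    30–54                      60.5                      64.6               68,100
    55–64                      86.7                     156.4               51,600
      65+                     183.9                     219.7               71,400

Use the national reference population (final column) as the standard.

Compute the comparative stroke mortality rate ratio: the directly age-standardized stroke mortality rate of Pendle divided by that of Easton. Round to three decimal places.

0.772

Standard total = 306,500; weights = 0.1746, 0.2020, 0.2222, 0.1684, 0.2330.
Pendle: 0.1746×6.8 + 0.2020×14.2 + 0.2222×60.5 + 0.1684×86.7 + 0.2330×183.9 = 74.9331 per 100,000.
Easton: 0.1746×9.4 + 0.2020×17.4 + 0.2222×64.6 + 0.1684×156.4 + 0.2330×219.7 = 97.0181 per 100,000.
Ratio = 74.9331 ÷ 97.0181 = 0.77236.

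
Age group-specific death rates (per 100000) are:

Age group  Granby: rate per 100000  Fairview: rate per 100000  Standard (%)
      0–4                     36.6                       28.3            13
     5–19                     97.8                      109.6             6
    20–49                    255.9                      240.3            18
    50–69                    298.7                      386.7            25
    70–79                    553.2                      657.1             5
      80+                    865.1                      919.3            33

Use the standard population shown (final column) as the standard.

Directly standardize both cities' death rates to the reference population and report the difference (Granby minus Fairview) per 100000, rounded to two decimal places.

-41.90

Standard weights: 0.13, 0.06, 0.18, 0.25, 0.05, 0.33.
Granby: 0.1300×36.6 + 0.0600×97.8 + 0.1800×255.9 + 0.2500×298.7 + 0.0500×553.2 + 0.3300×865.1 = 444.5060 per 100000.
Fairview: 0.1300×28.3 + 0.0600×109.6 + 0.1800×240.3 + 0.2500×386.7 + 0.0500×657.1 + 0.3300×919.3 = 486.4080 per 100000.
Difference = 444.5060 − 486.4080 = -41.9020.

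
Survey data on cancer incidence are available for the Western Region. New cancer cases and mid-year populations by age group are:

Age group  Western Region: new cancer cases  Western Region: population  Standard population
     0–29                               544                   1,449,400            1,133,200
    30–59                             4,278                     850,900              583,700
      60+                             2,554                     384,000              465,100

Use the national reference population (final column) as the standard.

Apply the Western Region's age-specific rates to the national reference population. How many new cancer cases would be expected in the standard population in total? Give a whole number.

Age-specific rates per 100,000 for the Western Region: 37.53, 502.76, 665.10.
Expected new cancer cases = Σ (standard pop × age-specific rate ÷ 100,000)
= 1,133,200×37.53/100,000 + 583,700×502.76/100,000 + 465,100×665.10/100,000
= 425.32 + 2934.62 + 3093.40 = 6453.34.

6453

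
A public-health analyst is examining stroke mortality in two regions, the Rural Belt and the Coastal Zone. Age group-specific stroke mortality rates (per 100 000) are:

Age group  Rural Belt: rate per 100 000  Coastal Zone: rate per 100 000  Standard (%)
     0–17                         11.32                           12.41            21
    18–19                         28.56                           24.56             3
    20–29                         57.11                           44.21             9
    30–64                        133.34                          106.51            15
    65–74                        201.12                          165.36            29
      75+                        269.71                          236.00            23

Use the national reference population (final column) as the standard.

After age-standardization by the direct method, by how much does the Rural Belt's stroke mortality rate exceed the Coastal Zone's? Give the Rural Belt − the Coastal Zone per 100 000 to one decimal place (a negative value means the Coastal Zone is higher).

23.2

Standard weights: 0.21, 0.03, 0.09, 0.15, 0.29, 0.23.
The Rural Belt: 0.2100×11.32 + 0.0300×28.56 + 0.0900×57.11 + 0.1500×133.34 + 0.2900×201.12 + 0.2300×269.71 = 148.7330 per 100 000.
The Coastal Zone: 0.2100×12.41 + 0.0300×24.56 + 0.0900×44.21 + 0.1500×106.51 + 0.2900×165.36 + 0.2300×236.00 = 125.5327 per 100 000.
Difference = 148.7330 − 125.5327 = 23.2003.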